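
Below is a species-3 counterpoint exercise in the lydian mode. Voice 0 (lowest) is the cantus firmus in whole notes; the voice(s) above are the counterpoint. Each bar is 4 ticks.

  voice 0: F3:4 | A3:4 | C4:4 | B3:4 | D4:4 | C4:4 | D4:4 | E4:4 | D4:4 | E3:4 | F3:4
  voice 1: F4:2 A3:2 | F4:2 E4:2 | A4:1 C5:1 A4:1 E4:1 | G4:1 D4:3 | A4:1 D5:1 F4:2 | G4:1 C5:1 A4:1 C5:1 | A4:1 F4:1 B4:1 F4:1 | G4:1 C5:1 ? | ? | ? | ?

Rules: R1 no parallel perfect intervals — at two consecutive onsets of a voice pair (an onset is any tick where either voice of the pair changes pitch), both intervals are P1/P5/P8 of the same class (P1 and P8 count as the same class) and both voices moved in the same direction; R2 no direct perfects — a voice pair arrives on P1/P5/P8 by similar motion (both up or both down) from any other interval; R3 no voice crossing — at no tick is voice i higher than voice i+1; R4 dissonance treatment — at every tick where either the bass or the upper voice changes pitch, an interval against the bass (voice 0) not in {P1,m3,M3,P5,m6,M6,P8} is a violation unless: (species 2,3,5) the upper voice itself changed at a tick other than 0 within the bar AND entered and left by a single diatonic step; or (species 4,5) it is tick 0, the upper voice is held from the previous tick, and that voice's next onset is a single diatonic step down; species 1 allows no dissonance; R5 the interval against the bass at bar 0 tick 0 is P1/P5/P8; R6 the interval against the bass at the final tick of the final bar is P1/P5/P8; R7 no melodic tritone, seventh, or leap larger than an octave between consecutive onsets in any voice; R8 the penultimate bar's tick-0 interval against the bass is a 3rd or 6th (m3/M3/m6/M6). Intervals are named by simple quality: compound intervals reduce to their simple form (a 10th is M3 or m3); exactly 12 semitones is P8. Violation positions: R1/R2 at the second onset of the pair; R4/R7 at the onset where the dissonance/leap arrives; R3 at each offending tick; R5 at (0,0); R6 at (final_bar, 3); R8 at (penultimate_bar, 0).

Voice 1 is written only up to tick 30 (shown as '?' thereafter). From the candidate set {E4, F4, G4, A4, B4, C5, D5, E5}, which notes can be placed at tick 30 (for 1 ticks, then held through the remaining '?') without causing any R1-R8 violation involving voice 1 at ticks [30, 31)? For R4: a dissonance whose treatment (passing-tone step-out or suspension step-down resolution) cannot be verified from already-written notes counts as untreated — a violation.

E4: legal
F4: violates R4
G4: legal
A4: violates R4
B4: legal
C5: legal
D5: violates R4
E5: legal

{B4, C5, E4, E5, G4}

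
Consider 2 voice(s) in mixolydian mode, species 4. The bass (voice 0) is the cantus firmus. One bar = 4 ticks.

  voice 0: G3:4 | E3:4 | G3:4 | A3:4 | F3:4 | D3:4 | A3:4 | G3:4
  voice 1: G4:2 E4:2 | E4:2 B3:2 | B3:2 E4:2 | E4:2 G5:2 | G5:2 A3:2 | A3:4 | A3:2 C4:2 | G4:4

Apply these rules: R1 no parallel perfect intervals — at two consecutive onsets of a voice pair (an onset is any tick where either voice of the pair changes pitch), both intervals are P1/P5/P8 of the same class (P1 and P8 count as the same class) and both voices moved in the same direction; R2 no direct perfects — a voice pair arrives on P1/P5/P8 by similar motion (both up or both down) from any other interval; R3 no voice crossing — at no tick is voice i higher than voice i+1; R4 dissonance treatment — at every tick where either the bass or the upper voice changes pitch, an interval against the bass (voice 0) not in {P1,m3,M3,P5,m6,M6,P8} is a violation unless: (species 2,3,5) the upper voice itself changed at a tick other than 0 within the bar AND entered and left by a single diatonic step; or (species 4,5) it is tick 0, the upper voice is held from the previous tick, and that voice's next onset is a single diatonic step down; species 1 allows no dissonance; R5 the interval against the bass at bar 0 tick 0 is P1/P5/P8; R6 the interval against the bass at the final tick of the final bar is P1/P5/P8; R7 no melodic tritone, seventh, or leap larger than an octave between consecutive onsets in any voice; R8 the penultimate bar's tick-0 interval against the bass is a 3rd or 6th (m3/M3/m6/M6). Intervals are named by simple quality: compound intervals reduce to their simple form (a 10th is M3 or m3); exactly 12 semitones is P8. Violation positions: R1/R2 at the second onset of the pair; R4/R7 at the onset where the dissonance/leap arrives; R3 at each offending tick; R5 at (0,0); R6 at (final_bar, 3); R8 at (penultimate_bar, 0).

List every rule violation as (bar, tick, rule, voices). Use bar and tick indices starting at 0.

bar 0: v0=G3 v1=G4 downbeat P8
bar 1: v0=E3 v1=E4 downbeat P8
bar 2: v0=G3 v1=B3 downbeat M3
bar 3: v0=A3 v1=E4 downbeat P5
bar 4: v0=F3 v1=G5 downbeat M2
bar 5: v0=D3 v1=A3 downbeat P5
bar 6: v0=A3 v1=A3 downbeat P1
bar 7: v0=G3 v1=G4 downbeat P8
  -> R4 @ bar 3 tick 2 v(0, 1): A3/G5 m7 untreated
  -> R7 @ bar 3 tick 2 v(1,): E4->G5 leap 15st
  -> R4 @ bar 4 tick 0 v(0, 1): F3/G5 M2 untreated
  -> R7 @ bar 4 tick 2 v(1,): G5->A3 leap 22st
  -> R8 @ bar 6 tick 0 v(0, 1): penult P1 not 3rd/6th

(3, 2, R4, (0, 1))
(3, 2, R7, (1,))
(4, 0, R4, (0, 1))
(4, 2, R7, (1,))
(6, 0, R8, (0, 1))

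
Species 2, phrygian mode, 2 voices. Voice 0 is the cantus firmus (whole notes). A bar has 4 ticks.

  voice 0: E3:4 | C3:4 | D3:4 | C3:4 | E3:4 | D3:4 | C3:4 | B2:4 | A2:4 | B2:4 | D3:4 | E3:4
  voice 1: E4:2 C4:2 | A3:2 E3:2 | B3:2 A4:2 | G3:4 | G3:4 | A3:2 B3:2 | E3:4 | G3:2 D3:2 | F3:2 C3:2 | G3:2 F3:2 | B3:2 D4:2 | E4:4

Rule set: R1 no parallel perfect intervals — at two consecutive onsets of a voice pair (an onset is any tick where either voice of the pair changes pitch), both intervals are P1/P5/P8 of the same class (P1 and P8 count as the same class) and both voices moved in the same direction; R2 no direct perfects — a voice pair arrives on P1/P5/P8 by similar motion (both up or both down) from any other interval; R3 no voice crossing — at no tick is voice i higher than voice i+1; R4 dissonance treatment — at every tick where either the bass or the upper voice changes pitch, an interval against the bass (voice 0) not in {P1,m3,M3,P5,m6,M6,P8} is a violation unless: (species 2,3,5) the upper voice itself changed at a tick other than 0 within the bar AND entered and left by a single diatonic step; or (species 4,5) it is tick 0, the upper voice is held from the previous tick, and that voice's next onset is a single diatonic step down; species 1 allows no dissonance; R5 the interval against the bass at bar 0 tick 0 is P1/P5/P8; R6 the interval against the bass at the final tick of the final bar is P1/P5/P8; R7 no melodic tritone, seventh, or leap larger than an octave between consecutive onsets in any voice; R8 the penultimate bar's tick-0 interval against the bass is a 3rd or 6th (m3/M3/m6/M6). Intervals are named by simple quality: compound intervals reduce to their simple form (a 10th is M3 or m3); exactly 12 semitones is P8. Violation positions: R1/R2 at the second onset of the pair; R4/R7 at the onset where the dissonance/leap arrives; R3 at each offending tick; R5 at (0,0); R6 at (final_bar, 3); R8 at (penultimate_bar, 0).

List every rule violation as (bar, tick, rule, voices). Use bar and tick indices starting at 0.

bar 0: v0=E3 v1=E4 downbeat P8
bar 1: v0=C3 v1=A3 downbeat M6
bar 2: v0=D3 v1=B3 downbeat M6
bar 3: v0=C3 v1=G3 downbeat P5
bar 4: v0=E3 v1=G3 downbeat m3
bar 5: v0=D3 v1=A3 downbeat P5
bar 6: v0=C3 v1=E3 downbeat M3
bar 7: v0=B2 v1=G3 downbeat m6
bar 8: v0=A2 v1=F3 downbeat m6
bar 9: v0=B2 v1=G3 downbeat m6
bar 10: v0=D3 v1=B3 downbeat M6
bar 11: v0=E3 v1=E4 downbeat P8
  -> R7 @ bar 2 tick 2 v(1,): B3->A4 leap 10st
  -> R1 @ bar 3 tick 0 v(0, 1): D3/A4 P5 -> C3/G3 P5 similar
  -> R7 @ bar 3 tick 0 v(1,): A4->G3 leap 14st
  -> R4 @ bar 9 tick 2 v(0, 1): B2/F3 TT untreated
  -> R7 @ bar 10 tick 0 v(1,): F3->B3 leap 6st
  -> R1 @ bar 11 tick 0 v(0, 1): D3/D4 P8 -> E3/E4 P8 similar

(2, 2, R7, (1,))
(3, 0, R1, (0, 1))
(3, 0, R7, (1,))
(9, 2, R4, (0, 1))
(10, 0, R7, (1,))
(11, 0, R1, (0, 1))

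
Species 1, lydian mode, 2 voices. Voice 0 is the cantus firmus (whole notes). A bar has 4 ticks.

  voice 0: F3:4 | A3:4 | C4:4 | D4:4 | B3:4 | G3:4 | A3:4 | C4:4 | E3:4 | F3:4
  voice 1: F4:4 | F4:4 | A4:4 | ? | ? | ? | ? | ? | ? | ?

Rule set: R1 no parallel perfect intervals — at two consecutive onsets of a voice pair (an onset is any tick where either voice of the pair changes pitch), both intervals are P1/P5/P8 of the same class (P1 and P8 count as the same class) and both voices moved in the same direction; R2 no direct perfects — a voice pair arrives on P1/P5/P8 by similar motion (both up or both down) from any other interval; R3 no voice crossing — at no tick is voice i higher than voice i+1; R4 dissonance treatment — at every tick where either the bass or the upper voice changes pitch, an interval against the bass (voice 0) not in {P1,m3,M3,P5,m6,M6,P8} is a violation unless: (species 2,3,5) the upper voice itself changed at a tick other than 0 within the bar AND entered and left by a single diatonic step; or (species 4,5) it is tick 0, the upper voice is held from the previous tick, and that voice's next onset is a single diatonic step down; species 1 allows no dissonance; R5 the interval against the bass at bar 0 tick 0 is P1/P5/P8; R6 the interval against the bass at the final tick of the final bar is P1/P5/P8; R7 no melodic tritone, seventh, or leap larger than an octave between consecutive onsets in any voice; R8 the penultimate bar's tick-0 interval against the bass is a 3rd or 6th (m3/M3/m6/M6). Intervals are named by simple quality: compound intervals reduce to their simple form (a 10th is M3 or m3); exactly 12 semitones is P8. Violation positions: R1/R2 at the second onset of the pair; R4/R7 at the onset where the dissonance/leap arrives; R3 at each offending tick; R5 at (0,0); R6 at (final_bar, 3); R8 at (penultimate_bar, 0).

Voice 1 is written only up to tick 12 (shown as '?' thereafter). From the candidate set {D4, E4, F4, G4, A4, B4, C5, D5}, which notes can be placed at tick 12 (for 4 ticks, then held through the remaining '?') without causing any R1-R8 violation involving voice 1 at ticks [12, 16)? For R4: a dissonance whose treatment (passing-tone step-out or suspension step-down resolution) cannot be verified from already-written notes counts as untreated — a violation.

D4: legal
E4: violates R4
F4: legal
G4: violates R4
A4: legal
B4: legal
C5: violates R4
D5: violates R2

{A4, B4, D4, F4}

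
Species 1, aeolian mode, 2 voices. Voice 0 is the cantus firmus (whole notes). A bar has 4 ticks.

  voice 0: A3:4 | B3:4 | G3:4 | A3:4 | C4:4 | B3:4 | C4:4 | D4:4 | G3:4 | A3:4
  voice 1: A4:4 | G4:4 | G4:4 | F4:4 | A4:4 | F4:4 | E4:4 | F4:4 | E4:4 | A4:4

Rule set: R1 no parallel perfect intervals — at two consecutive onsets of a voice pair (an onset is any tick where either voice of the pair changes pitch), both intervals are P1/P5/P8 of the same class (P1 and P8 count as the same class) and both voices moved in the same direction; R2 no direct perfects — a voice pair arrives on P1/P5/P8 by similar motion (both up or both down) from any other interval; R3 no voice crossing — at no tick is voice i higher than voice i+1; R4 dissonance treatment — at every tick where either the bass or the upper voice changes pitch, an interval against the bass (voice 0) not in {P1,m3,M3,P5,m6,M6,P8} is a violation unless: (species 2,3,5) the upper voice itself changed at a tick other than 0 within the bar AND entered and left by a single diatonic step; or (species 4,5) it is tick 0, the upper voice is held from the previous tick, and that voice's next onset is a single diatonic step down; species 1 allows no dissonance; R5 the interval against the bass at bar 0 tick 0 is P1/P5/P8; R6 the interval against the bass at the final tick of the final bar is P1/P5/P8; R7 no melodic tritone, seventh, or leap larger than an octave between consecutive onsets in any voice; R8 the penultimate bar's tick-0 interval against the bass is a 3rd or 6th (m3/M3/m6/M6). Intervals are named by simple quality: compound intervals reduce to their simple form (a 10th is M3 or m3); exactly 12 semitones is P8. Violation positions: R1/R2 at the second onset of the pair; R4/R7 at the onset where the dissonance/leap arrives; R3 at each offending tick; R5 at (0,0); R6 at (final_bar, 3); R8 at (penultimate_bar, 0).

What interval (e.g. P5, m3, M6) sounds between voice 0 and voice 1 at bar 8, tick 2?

voice 0=G3 voice 1=E4 -> M6

M6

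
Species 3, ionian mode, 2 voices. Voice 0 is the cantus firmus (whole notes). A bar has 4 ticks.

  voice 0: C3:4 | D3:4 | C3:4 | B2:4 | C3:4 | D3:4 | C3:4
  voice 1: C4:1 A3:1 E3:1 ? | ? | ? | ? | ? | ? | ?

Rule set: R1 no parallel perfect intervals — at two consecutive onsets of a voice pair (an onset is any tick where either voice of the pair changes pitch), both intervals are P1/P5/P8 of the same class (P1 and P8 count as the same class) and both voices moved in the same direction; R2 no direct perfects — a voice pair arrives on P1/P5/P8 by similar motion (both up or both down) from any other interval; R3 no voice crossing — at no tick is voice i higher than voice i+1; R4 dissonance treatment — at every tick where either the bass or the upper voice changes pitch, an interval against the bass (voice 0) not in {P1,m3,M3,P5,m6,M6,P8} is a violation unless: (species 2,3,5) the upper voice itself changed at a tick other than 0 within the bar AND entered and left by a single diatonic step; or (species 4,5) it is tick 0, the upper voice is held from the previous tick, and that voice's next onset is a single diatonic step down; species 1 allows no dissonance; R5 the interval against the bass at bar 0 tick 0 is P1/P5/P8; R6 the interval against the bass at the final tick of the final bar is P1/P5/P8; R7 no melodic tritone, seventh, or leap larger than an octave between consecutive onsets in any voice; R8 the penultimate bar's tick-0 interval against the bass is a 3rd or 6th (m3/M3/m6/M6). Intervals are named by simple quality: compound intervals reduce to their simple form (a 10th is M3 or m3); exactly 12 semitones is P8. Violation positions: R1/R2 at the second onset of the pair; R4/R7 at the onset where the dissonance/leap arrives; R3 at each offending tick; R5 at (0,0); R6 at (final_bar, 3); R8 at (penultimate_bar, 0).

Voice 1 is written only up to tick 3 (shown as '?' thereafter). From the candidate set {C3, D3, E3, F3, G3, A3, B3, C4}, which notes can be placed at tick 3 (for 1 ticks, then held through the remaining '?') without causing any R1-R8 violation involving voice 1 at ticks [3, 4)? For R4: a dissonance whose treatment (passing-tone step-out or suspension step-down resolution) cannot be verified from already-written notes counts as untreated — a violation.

C3: legal
D3: violates R4
E3: legal
F3: violates R4
G3: legal
A3: legal
B3: violates R4
C4: legal

{A3, C3, C4, E3, G3}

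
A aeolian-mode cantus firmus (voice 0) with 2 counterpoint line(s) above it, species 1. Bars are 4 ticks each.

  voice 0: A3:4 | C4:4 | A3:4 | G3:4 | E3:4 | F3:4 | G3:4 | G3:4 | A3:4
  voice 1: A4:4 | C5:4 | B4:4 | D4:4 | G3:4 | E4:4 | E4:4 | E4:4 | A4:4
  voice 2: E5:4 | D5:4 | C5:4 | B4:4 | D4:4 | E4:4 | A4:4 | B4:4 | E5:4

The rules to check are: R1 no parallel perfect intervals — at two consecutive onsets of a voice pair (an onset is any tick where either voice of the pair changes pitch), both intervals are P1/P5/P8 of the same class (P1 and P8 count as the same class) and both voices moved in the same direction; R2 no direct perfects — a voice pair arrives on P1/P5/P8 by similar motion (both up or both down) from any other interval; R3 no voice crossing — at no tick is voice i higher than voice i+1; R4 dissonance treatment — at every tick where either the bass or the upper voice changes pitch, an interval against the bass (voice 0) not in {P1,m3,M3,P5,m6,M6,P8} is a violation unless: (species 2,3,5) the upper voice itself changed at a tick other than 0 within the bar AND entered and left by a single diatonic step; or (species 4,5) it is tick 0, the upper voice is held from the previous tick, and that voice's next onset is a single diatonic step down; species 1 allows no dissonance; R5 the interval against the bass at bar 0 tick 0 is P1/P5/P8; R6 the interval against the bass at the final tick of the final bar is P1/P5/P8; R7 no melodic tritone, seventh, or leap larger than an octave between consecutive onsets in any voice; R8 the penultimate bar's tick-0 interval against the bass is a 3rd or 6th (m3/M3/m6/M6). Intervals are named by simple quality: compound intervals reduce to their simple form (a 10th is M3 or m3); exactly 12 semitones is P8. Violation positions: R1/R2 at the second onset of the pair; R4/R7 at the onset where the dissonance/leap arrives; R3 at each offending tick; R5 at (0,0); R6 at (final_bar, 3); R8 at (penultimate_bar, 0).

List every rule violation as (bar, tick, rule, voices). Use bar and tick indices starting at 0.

bar 0: v0=A3 v1=A4 v2=E5 downbeat P5
bar 1: v0=C4 v1=C5 v2=D5 downbeat M2
bar 2: v0=A3 v1=B4 v2=C5 downbeat m3
bar 3: v0=G3 v1=D4 v2=B4 downbeat M3
bar 4: v0=E3 v1=G3 v2=D4 downbeat m7
bar 5: v0=F3 v1=E4 v2=E4 downbeat M7
bar 6: v0=G3 v1=E4 v2=A4 downbeat M2
bar 7: v0=G3 v1=E4 v2=B4 downbeat M3
bar 8: v0=A3 v1=A4 v2=E5 downbeat P5
  -> R1 @ bar 1 tick 0 v(0, 1): A3/A4 P8 -> C4/C5 P8 similar
  -> R4 @ bar 1 tick 0 v(0, 2): C4/D5 M2 untreated
  -> R4 @ bar 2 tick 0 v(0, 1): A3/B4 M2 untreated
  -> R2 @ bar 3 tick 0 v(0, 1): A3/B4 M2 -> G3/D4 P5 similar
  -> R2 @ bar 4 tick 0 v(1, 2): D4/B4 M6 -> G3/D4 P5 similar
  -> R4 @ bar 4 tick 0 v(0, 2): E3/D4 m7 untreated
  -> R2 @ bar 5 tick 0 v(1, 2): G3/D4 P5 -> E4/E4 P1 similar
  -> R4 @ bar 5 tick 0 v(0, 1): F3/E4 M7 untreated
  -> R4 @ bar 5 tick 0 v(0, 2): F3/E4 M7 untreated
  -> R4 @ bar 6 tick 0 v(0, 2): G3/A4 M2 untreated
  -> R1 @ bar 8 tick 0 v(1, 2): E4/B4 P5 -> A4/E5 P5 similar
  -> R2 @ bar 8 tick 0 v(0, 1): G3/E4 M6 -> A3/A4 P8 similar
  -> R2 @ bar 8 tick 0 v(0, 2): G3/B4 M3 -> A3/E5 P5 similar

(1, 0, R1, (0, 1))
(1, 0, R4, (0, 2))
(2, 0, R4, (0, 1))
(3, 0, R2, (0, 1))
(4, 0, R2, (1, 2))
(4, 0, R4, (0, 2))
(5, 0, R2, (1, 2))
(5, 0, R4, (0, 1))
(5, 0, R4, (0, 2))
(6, 0, R4, (0, 2))
(8, 0, R1, (1, 2))
(8, 0, R2, (0, 1))
(8, 0, R2, (0, 2))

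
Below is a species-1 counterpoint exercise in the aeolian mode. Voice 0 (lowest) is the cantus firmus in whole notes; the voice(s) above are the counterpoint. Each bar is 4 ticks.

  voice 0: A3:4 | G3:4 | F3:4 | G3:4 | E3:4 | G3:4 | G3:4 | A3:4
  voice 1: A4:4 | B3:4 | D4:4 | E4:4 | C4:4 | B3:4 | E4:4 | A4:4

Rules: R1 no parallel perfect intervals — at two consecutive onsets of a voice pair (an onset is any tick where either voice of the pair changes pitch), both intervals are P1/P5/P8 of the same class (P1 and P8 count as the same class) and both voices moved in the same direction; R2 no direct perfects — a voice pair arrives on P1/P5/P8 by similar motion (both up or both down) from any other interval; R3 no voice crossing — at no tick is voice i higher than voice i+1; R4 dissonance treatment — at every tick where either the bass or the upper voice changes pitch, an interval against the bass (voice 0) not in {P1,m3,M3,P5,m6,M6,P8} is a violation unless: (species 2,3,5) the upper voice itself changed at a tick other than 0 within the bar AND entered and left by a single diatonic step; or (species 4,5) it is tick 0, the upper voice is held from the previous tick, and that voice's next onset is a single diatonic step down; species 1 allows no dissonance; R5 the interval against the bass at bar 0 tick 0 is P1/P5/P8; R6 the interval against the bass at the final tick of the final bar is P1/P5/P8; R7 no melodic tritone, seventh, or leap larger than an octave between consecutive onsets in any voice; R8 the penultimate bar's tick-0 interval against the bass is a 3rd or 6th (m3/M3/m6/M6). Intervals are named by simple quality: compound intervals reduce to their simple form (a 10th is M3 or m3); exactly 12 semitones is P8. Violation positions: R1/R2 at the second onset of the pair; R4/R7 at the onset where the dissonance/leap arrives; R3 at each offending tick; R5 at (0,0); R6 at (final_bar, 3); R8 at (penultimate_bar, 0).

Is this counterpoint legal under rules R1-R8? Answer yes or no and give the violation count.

bar 0: v0=A3 v1=A4 (P8)
bar 1: v0=G3 v1=B3 (M3)
bar 2: v0=F3 v1=D4 (M6)
bar 3: v0=G3 v1=E4 (M6)
bar 4: v0=E3 v1=C4 (m6)
bar 5: v0=G3 v1=B3 (M3)
bar 6: v0=G3 v1=E4 (M6)
bar 7: v0=A3 v1=A4 (P8)
  R7 @ bar1.0: A4->B3 leap 10st
  R2 @ bar7.0: G3/E4 M6 -> A3/A4 P8 similar

No (2 violations)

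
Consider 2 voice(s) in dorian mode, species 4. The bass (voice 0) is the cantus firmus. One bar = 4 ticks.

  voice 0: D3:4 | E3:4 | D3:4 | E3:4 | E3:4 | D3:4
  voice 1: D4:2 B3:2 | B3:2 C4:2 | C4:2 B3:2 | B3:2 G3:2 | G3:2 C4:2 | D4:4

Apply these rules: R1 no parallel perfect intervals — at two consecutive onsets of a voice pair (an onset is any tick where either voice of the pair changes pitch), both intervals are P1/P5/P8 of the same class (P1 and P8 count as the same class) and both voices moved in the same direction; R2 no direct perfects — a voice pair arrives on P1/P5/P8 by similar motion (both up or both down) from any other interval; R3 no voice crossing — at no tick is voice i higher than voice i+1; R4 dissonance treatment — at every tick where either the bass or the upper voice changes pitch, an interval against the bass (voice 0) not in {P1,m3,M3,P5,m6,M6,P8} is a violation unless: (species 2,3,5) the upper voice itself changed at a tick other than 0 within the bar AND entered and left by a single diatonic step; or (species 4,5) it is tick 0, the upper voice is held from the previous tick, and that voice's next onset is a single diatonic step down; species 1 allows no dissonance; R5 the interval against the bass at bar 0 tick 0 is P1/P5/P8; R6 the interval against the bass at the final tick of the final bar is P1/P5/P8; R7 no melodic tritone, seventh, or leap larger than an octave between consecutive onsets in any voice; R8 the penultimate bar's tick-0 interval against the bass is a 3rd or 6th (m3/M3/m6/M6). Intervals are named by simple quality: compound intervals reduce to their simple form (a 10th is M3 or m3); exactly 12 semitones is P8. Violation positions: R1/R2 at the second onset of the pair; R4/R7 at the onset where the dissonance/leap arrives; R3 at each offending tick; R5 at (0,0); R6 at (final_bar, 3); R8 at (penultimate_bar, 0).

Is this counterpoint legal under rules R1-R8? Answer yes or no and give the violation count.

bar 0: v0=D3 v1=D4 (P8)
bar 1: v0=E3 v1=B3 (P5)
bar 2: v0=D3 v1=C4 (m7)
bar 3: v0=E3 v1=B3 (P5)
bar 4: v0=E3 v1=G3 (m3)
bar 5: v0=D3 v1=D4 (P8)

Yes (0 violations)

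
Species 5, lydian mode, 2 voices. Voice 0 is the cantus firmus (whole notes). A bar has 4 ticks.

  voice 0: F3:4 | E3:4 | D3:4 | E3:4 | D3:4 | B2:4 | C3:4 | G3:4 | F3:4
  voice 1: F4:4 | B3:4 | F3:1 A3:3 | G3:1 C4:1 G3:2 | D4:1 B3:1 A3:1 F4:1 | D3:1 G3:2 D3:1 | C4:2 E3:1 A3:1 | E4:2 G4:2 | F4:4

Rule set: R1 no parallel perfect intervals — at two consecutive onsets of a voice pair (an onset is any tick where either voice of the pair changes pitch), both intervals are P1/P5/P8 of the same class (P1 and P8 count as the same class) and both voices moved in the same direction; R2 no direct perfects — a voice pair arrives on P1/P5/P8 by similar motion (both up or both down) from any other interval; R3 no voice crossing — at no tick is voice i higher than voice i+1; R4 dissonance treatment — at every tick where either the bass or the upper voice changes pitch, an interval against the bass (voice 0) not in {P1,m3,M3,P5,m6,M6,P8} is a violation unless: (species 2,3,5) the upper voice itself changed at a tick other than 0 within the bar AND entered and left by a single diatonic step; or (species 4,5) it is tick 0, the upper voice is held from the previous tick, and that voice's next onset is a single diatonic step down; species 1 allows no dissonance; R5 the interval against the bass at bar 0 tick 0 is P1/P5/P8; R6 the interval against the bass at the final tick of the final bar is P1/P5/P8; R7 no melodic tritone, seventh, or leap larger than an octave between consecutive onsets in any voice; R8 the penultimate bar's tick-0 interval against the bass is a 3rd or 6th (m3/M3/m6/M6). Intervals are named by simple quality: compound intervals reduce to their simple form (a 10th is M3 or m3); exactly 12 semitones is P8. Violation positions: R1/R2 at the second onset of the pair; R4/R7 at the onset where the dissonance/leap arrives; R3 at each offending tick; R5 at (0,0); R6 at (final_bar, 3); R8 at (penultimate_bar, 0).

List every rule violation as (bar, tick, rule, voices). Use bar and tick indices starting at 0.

(1, 0, R2, (0, 1))
(1, 0, R7, (1,))
(2, 0, R7, (1,))
(5, 0, R7, (1,))
(6, 0, R2, (0, 1))
(6, 0, R7, (1,))
(8, 0, R1, (0, 1))

bar 0: v0=F3 v1=F4 downbeat P8
bar 1: v0=E3 v1=B3 downbeat P5
bar 2: v0=D3 v1=F3 downbeat m3
bar 3: v0=E3 v1=G3 downbeat m3
bar 4: v0=D3 v1=D4 downbeat P8
bar 5: v0=B2 v1=D3 downbeat m3
bar 6: v0=C3 v1=C4 downbeat P8
bar 7: v0=G3 v1=E4 downbeat M6
bar 8: v0=F3 v1=F4 downbeat P8
  -> R2 @ bar 1 tick 0 v(0, 1): F3/F4 P8 -> E3/B3 P5 similar
  -> R7 @ bar 1 tick 0 v(1,): F4->B3 leap 6st
  -> R7 @ bar 2 tick 0 v(1,): B3->F3 leap 6st
  -> R7 @ bar 5 tick 0 v(1,): F4->D3 leap 15st
  -> R2 @ bar 6 tick 0 v(0, 1): B2/D3 m3 -> C3/C4 P8 similar
  -> R7 @ bar 6 tick 0 v(1,): D3->C4 leap 10st
  -> R1 @ bar 8 tick 0 v(0, 1): G3/G4 P8 -> F3/F4 P8 similar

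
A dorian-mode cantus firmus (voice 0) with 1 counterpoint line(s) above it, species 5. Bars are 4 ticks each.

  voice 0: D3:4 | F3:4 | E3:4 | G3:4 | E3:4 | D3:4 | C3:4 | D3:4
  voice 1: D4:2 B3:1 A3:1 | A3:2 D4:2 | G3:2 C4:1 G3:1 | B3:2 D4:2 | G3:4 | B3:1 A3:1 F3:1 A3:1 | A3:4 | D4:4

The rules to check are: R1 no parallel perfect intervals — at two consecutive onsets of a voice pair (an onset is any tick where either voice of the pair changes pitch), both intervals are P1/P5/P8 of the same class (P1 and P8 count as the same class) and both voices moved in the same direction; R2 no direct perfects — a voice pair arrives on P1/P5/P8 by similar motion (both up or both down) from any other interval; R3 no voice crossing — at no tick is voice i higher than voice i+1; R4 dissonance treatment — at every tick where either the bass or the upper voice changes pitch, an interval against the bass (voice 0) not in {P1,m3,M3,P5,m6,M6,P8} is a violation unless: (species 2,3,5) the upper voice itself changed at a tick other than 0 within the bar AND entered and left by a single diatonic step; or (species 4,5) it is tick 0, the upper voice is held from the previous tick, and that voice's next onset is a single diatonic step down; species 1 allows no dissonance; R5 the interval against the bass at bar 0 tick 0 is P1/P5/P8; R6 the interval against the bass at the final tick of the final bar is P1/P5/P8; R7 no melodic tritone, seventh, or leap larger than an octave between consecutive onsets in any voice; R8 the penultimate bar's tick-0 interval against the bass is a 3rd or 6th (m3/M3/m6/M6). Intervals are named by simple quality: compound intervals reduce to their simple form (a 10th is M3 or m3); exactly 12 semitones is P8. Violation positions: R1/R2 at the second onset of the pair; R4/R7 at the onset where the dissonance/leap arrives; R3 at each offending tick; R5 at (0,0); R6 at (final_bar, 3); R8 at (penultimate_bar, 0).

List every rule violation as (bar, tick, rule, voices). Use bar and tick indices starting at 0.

bar 0: v0=D3 v1=D4 downbeat P8
bar 1: v0=F3 v1=A3 downbeat M3
bar 2: v0=E3 v1=G3 downbeat m3
bar 3: v0=G3 v1=B3 downbeat M3
bar 4: v0=E3 v1=G3 downbeat m3
bar 5: v0=D3 v1=B3 downbeat M6
bar 6: v0=C3 v1=A3 downbeat M6
bar 7: v0=D3 v1=D4 downbeat P8
  -> R2 @ bar 7 tick 0 v(0, 1): C3/A3 M6 -> D3/D4 P8 similar

(7, 0, R2, (0, 1))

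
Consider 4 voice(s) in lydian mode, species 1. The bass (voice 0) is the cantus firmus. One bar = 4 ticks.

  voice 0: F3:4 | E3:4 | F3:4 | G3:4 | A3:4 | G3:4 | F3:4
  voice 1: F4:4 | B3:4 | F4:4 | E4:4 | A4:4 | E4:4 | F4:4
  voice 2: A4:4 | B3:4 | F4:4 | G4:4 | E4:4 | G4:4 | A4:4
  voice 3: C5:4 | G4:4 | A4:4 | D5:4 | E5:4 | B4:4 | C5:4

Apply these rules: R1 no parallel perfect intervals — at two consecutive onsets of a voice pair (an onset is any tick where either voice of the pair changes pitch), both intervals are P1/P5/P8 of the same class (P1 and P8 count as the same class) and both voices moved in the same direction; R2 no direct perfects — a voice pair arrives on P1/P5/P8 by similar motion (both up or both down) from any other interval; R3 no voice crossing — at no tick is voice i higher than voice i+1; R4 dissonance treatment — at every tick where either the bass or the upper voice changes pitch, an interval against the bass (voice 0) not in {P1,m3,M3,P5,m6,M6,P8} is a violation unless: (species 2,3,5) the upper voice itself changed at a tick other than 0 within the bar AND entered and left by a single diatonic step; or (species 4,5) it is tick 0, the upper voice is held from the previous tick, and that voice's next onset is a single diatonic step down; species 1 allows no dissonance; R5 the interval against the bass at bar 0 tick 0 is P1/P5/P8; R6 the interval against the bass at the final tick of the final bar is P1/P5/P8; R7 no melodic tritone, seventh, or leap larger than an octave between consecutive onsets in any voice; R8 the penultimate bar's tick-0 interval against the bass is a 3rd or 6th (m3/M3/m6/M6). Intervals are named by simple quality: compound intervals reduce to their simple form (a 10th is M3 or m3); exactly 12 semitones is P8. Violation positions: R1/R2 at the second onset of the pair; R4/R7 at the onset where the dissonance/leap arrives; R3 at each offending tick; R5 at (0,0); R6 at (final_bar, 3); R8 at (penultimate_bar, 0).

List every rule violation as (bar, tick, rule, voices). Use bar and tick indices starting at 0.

(0, 0, R5, (0, 2))
(1, 0, R2, (0, 1))
(1, 0, R2, (0, 2))
(1, 0, R2, (1, 2))
(1, 0, R7, (1,))
(1, 0, R7, (2,))
(2, 0, R1, (1, 2))
(2, 0, R2, (0, 1))
(2, 0, R2, (0, 2))
(2, 0, R7, (1,))
(2, 0, R7, (2,))
(3, 0, R1, (0, 2))
(3, 0, R2, (0, 3))
(3, 0, R2, (2, 3))
(4, 0, R1, (0, 3))
(4, 0, R2, (0, 1))
(4, 0, R2, (1, 3))
(4, 0, R3, (1, 2))
(4, 1, R3, (1, 2))
(4, 2, R3, (1, 2))
(4, 3, R3, (1, 2))
(5, 0, R1, (1, 3))
(5, 0, R8, (0, 2))
(6, 0, R1, (1, 3))
(6, 3, R6, (0, 2))

bar 0: v0=F3 v1=F4 v2=A4 v3=C5 downbeat P5
bar 1: v0=E3 v1=B3 v2=B3 v3=G4 downbeat m3
bar 2: v0=F3 v1=F4 v2=F4 v3=A4 downbeat M3
bar 3: v0=G3 v1=E4 v2=G4 v3=D5 downbeat P5
bar 4: v0=A3 v1=A4 v2=E4 v3=E5 downbeat P5
bar 5: v0=G3 v1=E4 v2=G4 v3=B4 downbeat M3
bar 6: v0=F3 v1=F4 v2=A4 v3=C5 downbeat P5
  -> R5 @ bar 0 tick 0 v(0, 2): opens on M3
  -> R2 @ bar 1 tick 0 v(0, 1): F3/F4 P8 -> E3/B3 P5 similar
  -> R2 @ bar 1 tick 0 v(0, 2): F3/A4 M3 -> E3/B3 P5 similar
  -> R2 @ bar 1 tick 0 v(1, 2): F4/A4 M3 -> B3/B3 P1 similar
  -> R7 @ bar 1 tick 0 v(1,): F4->B3 leap 6st
  -> R7 @ bar 1 tick 0 v(2,): A4->B3 leap 10st
  -> R1 @ bar 2 tick 0 v(1, 2): B3/B3 P1 -> F4/F4 P1 similar
  -> R2 @ bar 2 tick 0 v(0, 1): E3/B3 P5 -> F3/F4 P8 similar
  -> R2 @ bar 2 tick 0 v(0, 2): E3/B3 P5 -> F3/F4 P8 similar
  -> R7 @ bar 2 tick 0 v(1,): B3->F4 leap 6st
  -> R7 @ bar 2 tick 0 v(2,): B3->F4 leap 6st
  -> R1 @ bar 3 tick 0 v(0, 2): F3/F4 P8 -> G3/G4 P8 similar
  -> R2 @ bar 3 tick 0 v(0, 3): F3/A4 M3 -> G3/D5 P5 similar
  -> R2 @ bar 3 tick 0 v(2, 3): F4/A4 M3 -> G4/D5 P5 similar
  -> R1 @ bar 4 tick 0 v(0, 3): G3/D5 P5 -> A3/E5 P5 similar
  -> R2 @ bar 4 tick 0 v(0, 1): G3/E4 M6 -> A3/A4 P8 similar
  -> R2 @ bar 4 tick 0 v(1, 3): E4/D5 m7 -> A4/E5 P5 similar
  -> R3 @ bar 4 tick 0 v(1, 2): A4 above E4
  -> R3 @ bar 4 tick 1 v(1, 2): A4 above E4
  -> R3 @ bar 4 tick 2 v(1, 2): A4 above E4
  -> R3 @ bar 4 tick 3 v(1, 2): A4 above E4
  -> R1 @ bar 5 tick 0 v(1, 3): A4/E5 P5 -> E4/B4 P5 similar
  -> R8 @ bar 5 tick 0 v(0, 2): penult P8 not 3rd/6th
  -> R1 @ bar 6 tick 0 v(1, 3): E4/B4 P5 -> F4/C5 P5 similar
  -> R6 @ bar 6 tick 3 v(0, 2): closes on M3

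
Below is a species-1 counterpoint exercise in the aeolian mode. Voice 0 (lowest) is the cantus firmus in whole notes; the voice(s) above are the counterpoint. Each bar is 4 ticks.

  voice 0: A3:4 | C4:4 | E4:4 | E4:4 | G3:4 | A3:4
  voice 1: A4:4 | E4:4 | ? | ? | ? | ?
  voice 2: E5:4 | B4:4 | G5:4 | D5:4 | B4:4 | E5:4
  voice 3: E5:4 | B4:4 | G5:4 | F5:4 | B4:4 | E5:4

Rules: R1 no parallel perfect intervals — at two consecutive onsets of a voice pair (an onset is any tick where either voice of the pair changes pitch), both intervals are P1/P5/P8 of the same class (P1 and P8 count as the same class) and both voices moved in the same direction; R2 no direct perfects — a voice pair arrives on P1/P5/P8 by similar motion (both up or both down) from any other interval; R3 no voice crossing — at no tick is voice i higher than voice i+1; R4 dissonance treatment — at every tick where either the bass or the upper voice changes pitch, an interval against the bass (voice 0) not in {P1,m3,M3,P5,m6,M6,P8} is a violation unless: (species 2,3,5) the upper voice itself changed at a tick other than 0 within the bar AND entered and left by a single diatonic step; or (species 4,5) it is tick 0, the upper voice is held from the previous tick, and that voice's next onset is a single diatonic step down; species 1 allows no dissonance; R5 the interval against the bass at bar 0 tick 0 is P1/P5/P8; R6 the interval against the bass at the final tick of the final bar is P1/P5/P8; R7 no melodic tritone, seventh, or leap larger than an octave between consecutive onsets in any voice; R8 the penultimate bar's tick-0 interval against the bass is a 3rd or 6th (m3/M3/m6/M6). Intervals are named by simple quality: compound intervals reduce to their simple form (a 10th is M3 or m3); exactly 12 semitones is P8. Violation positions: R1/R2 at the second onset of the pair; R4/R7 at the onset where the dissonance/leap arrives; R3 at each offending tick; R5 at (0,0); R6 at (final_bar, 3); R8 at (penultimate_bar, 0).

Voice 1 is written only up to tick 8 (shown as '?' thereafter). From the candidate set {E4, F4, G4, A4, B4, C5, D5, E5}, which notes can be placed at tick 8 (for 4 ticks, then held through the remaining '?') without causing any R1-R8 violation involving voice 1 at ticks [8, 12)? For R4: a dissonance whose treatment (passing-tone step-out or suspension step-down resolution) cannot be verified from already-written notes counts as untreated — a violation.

{E4}

E4: legal
F4: violates R4
G4: violates R2
A4: violates R4
B4: violates R2
C5: violates R1
D5: violates R4,R7
E5: violates R2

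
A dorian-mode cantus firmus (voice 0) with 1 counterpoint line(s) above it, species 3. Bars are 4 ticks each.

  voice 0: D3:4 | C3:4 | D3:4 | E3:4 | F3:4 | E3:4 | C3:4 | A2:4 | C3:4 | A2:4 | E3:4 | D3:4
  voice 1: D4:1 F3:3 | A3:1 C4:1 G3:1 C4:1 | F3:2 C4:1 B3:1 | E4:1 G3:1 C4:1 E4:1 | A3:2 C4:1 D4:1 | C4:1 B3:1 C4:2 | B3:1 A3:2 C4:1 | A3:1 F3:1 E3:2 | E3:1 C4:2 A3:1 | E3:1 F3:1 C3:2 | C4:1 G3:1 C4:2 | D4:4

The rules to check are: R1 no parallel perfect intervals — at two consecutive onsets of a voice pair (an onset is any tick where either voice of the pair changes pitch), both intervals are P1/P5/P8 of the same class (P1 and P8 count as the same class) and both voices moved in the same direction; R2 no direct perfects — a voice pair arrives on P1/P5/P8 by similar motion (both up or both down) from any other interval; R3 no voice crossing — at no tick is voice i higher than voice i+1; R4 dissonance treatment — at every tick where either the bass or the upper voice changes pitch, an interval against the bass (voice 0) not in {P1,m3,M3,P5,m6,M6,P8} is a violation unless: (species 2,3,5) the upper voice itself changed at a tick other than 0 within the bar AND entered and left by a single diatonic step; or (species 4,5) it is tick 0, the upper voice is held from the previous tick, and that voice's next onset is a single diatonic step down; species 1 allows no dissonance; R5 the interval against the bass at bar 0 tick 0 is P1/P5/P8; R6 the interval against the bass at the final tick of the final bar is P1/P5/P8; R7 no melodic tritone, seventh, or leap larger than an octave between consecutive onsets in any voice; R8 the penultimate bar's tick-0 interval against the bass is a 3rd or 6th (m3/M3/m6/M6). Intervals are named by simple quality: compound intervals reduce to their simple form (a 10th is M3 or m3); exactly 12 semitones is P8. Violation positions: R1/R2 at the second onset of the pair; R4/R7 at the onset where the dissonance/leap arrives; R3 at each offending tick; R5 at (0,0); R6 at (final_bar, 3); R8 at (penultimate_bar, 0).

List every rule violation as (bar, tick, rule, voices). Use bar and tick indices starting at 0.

(2, 2, R4, (0, 1))
(3, 0, R2, (0, 1))
(6, 0, R4, (0, 1))
(7, 0, R1, (0, 1))
(9, 0, R2, (0, 1))

bar 0: v0=D3 v1=D4 downbeat P8
bar 1: v0=C3 v1=A3 downbeat M6
bar 2: v0=D3 v1=F3 downbeat m3
bar 3: v0=E3 v1=E4 downbeat P8
bar 4: v0=F3 v1=A3 downbeat M3
bar 5: v0=E3 v1=C4 downbeat m6
bar 6: v0=C3 v1=B3 downbeat M7
bar 7: v0=A2 v1=A3 downbeat P8
bar 8: v0=C3 v1=E3 downbeat M3
bar 9: v0=A2 v1=E3 downbeat P5
bar 10: v0=E3 v1=C4 downbeat m6
bar 11: v0=D3 v1=D4 downbeat P8
  -> R4 @ bar 2 tick 2 v(0, 1): D3/C4 m7 untreated
  -> R2 @ bar 3 tick 0 v(0, 1): D3/B3 M6 -> E3/E4 P8 similar
  -> R4 @ bar 6 tick 0 v(0, 1): C3/B3 M7 untreated
  -> R1 @ bar 7 tick 0 v(0, 1): C3/C4 P8 -> A2/A3 P8 similar
  -> R2 @ bar 9 tick 0 v(0, 1): C3/A3 M6 -> A2/E3 P5 similar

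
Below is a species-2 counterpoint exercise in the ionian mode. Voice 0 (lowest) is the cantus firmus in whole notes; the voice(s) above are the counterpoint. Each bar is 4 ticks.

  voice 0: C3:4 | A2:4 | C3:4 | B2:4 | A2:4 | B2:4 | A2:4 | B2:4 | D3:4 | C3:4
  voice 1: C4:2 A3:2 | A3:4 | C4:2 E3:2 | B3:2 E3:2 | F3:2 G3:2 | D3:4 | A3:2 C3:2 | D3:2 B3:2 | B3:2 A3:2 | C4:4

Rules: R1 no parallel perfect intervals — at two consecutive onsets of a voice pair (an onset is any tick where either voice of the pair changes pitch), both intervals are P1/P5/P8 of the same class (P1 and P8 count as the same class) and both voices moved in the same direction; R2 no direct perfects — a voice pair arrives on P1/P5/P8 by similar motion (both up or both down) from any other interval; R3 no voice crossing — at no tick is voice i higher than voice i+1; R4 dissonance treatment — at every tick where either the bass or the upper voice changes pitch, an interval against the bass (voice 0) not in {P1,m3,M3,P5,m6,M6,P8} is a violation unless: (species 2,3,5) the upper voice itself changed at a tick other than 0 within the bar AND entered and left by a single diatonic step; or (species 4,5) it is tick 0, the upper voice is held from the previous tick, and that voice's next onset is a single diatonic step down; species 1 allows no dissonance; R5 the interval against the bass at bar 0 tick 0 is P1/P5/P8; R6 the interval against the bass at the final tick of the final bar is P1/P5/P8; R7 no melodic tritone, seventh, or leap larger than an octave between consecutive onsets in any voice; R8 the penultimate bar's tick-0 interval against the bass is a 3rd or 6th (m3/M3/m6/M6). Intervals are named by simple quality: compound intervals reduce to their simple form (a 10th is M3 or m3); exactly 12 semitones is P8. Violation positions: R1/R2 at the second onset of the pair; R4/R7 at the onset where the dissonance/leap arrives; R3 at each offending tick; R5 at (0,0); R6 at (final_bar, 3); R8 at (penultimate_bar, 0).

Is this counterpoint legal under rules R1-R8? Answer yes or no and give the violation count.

No (3 violations)

bar 0: v0=C3 v1=C4 (P8)
bar 1: v0=A2 v1=A3 (P8)
bar 2: v0=C3 v1=C4 (P8)
bar 3: v0=B2 v1=B3 (P8)
bar 4: v0=A2 v1=F3 (m6)
bar 5: v0=B2 v1=D3 (m3)
bar 6: v0=A2 v1=A3 (P8)
bar 7: v0=B2 v1=D3 (m3)
bar 8: v0=D3 v1=B3 (M6)
bar 9: v0=C3 v1=C4 (P8)
  R1 @ bar2.0: A2/A3 P8 -> C3/C4 P8 similar
  R4 @ bar3.2: B2/E3 P4 untreated
  R4 @ bar4.2: A2/G3 m7 untreated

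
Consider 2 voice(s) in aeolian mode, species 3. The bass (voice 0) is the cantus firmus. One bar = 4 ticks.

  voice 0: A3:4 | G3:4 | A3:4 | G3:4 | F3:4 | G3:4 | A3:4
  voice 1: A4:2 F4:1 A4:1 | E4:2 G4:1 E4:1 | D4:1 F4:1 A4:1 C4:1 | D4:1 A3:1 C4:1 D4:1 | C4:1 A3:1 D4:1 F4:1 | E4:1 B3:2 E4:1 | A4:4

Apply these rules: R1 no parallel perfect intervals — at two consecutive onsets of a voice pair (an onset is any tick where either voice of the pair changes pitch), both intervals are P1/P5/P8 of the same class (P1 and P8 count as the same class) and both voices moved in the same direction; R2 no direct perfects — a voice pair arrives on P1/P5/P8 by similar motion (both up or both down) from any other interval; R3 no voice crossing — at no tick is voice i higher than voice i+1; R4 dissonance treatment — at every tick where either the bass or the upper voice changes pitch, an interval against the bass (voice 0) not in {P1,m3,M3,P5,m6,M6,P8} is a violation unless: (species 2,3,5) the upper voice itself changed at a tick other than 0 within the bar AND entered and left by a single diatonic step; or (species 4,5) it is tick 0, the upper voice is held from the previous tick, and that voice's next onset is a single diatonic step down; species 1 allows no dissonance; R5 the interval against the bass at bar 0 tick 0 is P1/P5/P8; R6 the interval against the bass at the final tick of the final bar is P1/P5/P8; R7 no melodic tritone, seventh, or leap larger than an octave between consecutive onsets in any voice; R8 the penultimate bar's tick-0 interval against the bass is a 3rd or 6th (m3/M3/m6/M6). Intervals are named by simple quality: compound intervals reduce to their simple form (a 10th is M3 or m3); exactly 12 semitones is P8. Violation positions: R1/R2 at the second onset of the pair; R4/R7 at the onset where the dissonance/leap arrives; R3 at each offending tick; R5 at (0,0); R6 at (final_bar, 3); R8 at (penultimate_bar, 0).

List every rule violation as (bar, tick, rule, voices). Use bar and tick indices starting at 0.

(2, 0, R4, (0, 1))
(3, 1, R4, (0, 1))
(3, 2, R4, (0, 1))
(4, 0, R1, (0, 1))
(6, 0, R2, (0, 1))

bar 0: v0=A3 v1=A4 downbeat P8
bar 1: v0=G3 v1=E4 downbeat M6
bar 2: v0=A3 v1=D4 downbeat P4
bar 3: v0=G3 v1=D4 downbeat P5
bar 4: v0=F3 v1=C4 downbeat P5
bar 5: v0=G3 v1=E4 downbeat M6
bar 6: v0=A3 v1=A4 downbeat P8
  -> R4 @ bar 2 tick 0 v(0, 1): A3/D4 P4 untreated
  -> R4 @ bar 3 tick 1 v(0, 1): G3/A3 M2 untreated
  -> R4 @ bar 3 tick 2 v(0, 1): G3/C4 P4 untreated
  -> R1 @ bar 4 tick 0 v(0, 1): G3/D4 P5 -> F3/C4 P5 similar
  -> R2 @ bar 6 tick 0 v(0, 1): G3/E4 M6 -> A3/A4 P8 similar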